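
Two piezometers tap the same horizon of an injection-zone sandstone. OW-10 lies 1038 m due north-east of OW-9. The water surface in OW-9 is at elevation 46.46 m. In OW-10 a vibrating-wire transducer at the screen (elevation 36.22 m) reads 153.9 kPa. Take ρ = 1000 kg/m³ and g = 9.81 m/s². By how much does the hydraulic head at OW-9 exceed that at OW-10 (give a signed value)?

Δh ≈ -5.45 m

Total head at OW-9: h = 46.46 m (water level in the piezometer is the total head).
Pressure head at OW-10: ψ = P/(ρg) = 153.9×1000 / (1000 × 9.81) = 15.69 m.
Total head at OW-10: h = z + ψ = 36.22 + 15.69 = 51.91 m.
Head difference: h(OW-9) − h(OW-10) = 46.46 − 51.91 = -5.45 m.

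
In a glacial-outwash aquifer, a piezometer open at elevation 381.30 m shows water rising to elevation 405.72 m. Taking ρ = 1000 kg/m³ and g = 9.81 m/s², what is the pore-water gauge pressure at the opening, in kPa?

P ≈ 240 kPa

Pressure head ψ = h − z = 405.72 − 381.30 = 24.42 m.
P = ρgψ = 1000 × 9.81 × 24.42 = 239560 Pa ≈ 240 kPa.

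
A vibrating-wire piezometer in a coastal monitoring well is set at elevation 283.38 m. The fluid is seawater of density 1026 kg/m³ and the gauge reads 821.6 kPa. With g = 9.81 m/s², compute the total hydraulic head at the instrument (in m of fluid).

h ≈ 365.01 m

ψ = P/(ρg) = 821.6×1000 / (1026 × 9.81) = 81.63 m.
h = z + ψ = 283.38 + 81.63 = 365.01 m.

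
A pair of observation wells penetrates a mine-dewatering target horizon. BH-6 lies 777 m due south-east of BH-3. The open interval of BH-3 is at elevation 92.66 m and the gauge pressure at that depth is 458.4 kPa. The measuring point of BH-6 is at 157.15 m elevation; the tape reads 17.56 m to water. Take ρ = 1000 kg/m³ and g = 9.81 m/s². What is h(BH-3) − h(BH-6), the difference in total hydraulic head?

Pressure head at BH-3: ψ = P/(ρg) = 458.4×1000 / (1000 × 9.81) = 46.73 m.
Total head at BH-3: h = z + ψ = 92.66 + 46.73 = 139.39 m.
Total head at BH-6: h = 157.15 − 17.56 = 139.59 m.
Head difference: h(BH-3) − h(BH-6) = 139.39 − 139.59 = -0.20 m.

Δh ≈ -0.20 m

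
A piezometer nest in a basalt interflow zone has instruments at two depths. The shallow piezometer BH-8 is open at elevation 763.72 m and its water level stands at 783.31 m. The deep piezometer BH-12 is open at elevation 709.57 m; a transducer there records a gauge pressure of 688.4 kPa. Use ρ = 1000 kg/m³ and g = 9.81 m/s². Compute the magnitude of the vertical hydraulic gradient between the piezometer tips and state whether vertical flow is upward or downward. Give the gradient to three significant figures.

Total head at BH-8: h = 783.31 m (water level in the standpipe).
Pressure head at BH-12: ψ = P/(ρg) = 688.4×1000 / (1000 × 9.81) = 70.17 m.
Total head at BH-12: h = z + ψ = 709.57 + 70.17 = 779.74 m.
Δh = h(BH-8) − h(BH-12) = 783.31 − 779.74 = 3.57 m.
Vertical separation Δz = 763.72 − 709.57 = 54.15 m.
|i_v| = |Δh| / Δz = 3.57 / 54.15 = 0.0659.
Head is higher in the shallow piezometer, so vertical flow is downward (recharge condition).

|i_v| ≈ 0.0659; vertical flow is downward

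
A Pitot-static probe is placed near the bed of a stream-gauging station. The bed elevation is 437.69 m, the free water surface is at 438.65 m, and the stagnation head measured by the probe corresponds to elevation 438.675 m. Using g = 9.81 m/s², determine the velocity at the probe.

v ≈ 0.700 m/s

Near the bed, under hydrostatic conditions, the piezometric head (z + ψ) equals the free-surface elevation, 438.65 m.
Velocity head = total − piezometric = 438.675 − 438.65 = 0.025 m.
v = √(2g·h_v) = √(2 × 9.81 × 0.025) = 0.700 m/s.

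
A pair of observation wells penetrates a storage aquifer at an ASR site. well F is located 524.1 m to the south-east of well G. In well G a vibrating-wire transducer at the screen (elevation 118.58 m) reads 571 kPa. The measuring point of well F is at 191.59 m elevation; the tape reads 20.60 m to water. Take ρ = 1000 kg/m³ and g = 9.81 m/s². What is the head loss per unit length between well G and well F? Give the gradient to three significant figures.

i ≈ 0.0111 m/m

Pressure head at well G: ψ = P/(ρg) = 571×1000 / (1000 × 9.81) = 58.21 m.
Total head at well G: h = z + ψ = 118.58 + 58.21 = 176.79 m.
Total head at well F: h = 191.59 − 20.60 = 170.99 m.
Head difference: h(well G) − h(well F) = 176.79 − 170.99 = 5.80 m.
Hydraulic gradient: i = |Δh| / L = 5.80 / 524.1 = 0.0111.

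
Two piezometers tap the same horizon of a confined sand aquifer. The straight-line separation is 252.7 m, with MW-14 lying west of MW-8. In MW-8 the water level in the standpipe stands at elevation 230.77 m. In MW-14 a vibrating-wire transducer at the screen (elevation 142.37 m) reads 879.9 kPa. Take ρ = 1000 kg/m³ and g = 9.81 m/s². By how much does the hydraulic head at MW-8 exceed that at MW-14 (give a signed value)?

Total head at MW-8: h = 230.77 m (water level in the piezometer is the total head).
Pressure head at MW-14: ψ = P/(ρg) = 879.9×1000 / (1000 × 9.81) = 89.69 m.
Total head at MW-14: h = z + ψ = 142.37 + 89.69 = 232.06 m.
Head difference: h(MW-8) − h(MW-14) = 230.77 − 232.06 = -1.29 m.

Δh ≈ -1.29 m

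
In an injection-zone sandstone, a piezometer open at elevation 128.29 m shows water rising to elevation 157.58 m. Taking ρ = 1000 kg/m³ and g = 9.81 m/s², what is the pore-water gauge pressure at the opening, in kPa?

Pressure head ψ = h − z = 157.58 − 128.29 = 29.29 m.
P = ρgψ = 1000 × 9.81 × 29.29 = 287335 Pa ≈ 287 kPa.

P ≈ 287 kPa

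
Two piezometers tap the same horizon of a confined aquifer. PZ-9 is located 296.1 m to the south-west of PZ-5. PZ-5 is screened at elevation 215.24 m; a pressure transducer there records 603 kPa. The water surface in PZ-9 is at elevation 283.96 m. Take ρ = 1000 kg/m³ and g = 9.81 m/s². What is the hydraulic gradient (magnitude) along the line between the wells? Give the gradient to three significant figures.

i ≈ 0.0245

Pressure head at PZ-5: ψ = P/(ρg) = 603×1000 / (1000 × 9.81) = 61.47 m.
Total head at PZ-5: h = z + ψ = 215.24 + 61.47 = 276.71 m.
Total head at PZ-9: h = 283.96 m (water level in the piezometer is the total head).
Head difference: h(PZ-5) − h(PZ-9) = 276.71 − 283.96 = -7.25 m.
Hydraulic gradient: i = |Δh| / L = 7.25 / 296.1 = 0.0245.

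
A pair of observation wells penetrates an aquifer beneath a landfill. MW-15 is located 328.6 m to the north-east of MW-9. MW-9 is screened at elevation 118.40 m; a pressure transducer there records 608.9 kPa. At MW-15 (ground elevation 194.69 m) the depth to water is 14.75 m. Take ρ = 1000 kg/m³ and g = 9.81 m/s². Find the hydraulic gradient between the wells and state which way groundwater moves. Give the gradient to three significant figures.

Pressure head at MW-9: ψ = P/(ρg) = 608.9×1000 / (1000 × 9.81) = 62.07 m.
Total head at MW-9: h = z + ψ = 118.40 + 62.07 = 180.47 m.
Total head at MW-15: h = 194.69 − 14.75 = 179.94 m.
Head difference: h(MW-9) − h(MW-15) = 180.47 − 179.94 = 0.53 m.
Hydraulic gradient: i = |Δh| / L = 0.53 / 328.6 = 0.00161.
Flow is from higher to lower head: from MW-9 toward MW-15, i.e. toward the north-east.

i ≈ 0.00161; groundwater flows toward the north-east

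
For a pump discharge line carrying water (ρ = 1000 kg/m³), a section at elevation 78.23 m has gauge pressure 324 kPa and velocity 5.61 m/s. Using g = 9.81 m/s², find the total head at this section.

Pressure head ψ = P/(ρg) = 324×1000 / (1000 × 9.81) = 33.03 m.
Velocity head = v²/(2g) = 5.61² / (2 × 9.81) = 1.604 m.
h = z + ψ + v²/(2g) = 78.23 + 33.03 + 1.604 = 112.86 m.

h ≈ 112.86 m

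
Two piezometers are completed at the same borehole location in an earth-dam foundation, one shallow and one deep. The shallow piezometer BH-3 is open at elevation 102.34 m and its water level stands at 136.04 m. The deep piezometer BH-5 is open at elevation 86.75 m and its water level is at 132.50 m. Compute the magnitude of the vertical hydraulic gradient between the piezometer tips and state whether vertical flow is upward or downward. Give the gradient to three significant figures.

|i_v| ≈ 0.227; vertical flow is downward

Total head at BH-3: h = 136.04 m (water level in the standpipe).
Total head at BH-5: h = 132.50 m.
Δh = h(BH-3) − h(BH-5) = 136.04 − 132.50 = 3.54 m.
Vertical separation Δz = 102.34 − 86.75 = 15.59 m.
|i_v| = |Δh| / Δz = 3.54 / 15.59 = 0.227.
Head is higher in the shallow piezometer, so vertical flow is downward (recharge condition).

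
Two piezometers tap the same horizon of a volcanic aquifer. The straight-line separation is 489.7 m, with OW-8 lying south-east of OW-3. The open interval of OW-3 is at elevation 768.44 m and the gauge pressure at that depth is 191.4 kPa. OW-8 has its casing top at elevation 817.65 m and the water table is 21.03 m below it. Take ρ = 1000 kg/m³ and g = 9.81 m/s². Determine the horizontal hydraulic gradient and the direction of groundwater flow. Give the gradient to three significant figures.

i ≈ 0.0177; groundwater flows toward the north-west

Pressure head at OW-3: ψ = P/(ρg) = 191.4×1000 / (1000 × 9.81) = 19.51 m.
Total head at OW-3: h = z + ψ = 768.44 + 19.51 = 787.95 m.
Total head at OW-8: h = 817.65 − 21.03 = 796.62 m.
Head difference: h(OW-3) − h(OW-8) = 787.95 − 796.62 = -8.67 m.
Hydraulic gradient: i = |Δh| / L = 8.67 / 489.7 = 0.0177.
Flow is from higher to lower head: from OW-8 toward OW-3, i.e. toward the north-west.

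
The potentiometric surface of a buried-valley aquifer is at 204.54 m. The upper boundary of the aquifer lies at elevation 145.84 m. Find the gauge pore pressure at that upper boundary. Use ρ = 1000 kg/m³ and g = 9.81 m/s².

Pressure head at the aquifer top: ψ = h − z = 204.54 − 145.84 = 58.70 m.
P = ρgψ = 1000 × 9.81 × 58.70 = 575847 Pa ≈ 576 kPa.

P ≈ 576 kPa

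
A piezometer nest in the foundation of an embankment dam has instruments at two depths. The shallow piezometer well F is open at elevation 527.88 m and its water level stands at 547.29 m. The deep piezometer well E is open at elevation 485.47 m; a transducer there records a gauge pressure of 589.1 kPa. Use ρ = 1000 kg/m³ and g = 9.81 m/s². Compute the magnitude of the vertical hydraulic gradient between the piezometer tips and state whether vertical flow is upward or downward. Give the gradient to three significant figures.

Total head at well F: h = 547.29 m (water level in the standpipe).
Pressure head at well E: ψ = P/(ρg) = 589.1×1000 / (1000 × 9.81) = 60.05 m.
Total head at well E: h = z + ψ = 485.47 + 60.05 = 545.52 m.
Δh = h(well F) − h(well E) = 547.29 − 545.52 = 1.77 m.
Vertical separation Δz = 527.88 − 485.47 = 42.41 m.
|i_v| = |Δh| / Δz = 1.77 / 42.41 = 0.0417.
Head is higher in the shallow piezometer, so vertical flow is downward (recharge condition).

|i_v| ≈ 0.0417; vertical flow is downward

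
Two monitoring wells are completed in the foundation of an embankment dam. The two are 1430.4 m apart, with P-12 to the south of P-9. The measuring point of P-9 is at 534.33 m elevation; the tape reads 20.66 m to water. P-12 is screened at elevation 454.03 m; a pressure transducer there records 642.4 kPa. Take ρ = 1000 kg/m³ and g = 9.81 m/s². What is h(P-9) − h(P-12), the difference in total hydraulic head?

Total head at P-9: h = 534.33 − 20.66 = 513.67 m.
Pressure head at P-12: ψ = P/(ρg) = 642.4×1000 / (1000 × 9.81) = 65.48 m.
Total head at P-12: h = z + ψ = 454.03 + 65.48 = 519.51 m.
Head difference: h(P-9) − h(P-12) = 513.67 − 519.51 = -5.84 m.

Δh ≈ -5.84 m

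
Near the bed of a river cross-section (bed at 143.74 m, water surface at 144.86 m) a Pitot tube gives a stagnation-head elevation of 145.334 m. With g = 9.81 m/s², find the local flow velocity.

v ≈ 3.05 m/s

Near the bed, under hydrostatic conditions, the piezometric head (z + ψ) equals the free-surface elevation, 144.86 m.
Velocity head = total − piezometric = 145.334 − 144.86 = 0.474 m.
v = √(2g·h_v) = √(2 × 9.81 × 0.474) = 3.05 m/s.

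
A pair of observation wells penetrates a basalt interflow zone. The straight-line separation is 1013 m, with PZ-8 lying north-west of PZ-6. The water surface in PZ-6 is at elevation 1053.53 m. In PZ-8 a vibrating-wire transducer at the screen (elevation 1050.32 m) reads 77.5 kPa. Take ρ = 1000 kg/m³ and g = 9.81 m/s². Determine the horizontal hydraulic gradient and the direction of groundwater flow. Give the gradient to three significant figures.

Total head at PZ-6: h = 1053.53 m (water level in the piezometer is the total head).
Pressure head at PZ-8: ψ = P/(ρg) = 77.5×1000 / (1000 × 9.81) = 7.90 m.
Total head at PZ-8: h = z + ψ = 1050.32 + 7.90 = 1058.22 m.
Head difference: h(PZ-6) − h(PZ-8) = 1053.53 − 1058.22 = -4.69 m.
Hydraulic gradient: i = |Δh| / L = 4.69 / 1013 = 0.00463.
Flow is from higher to lower head: from PZ-8 toward PZ-6, i.e. toward the south-east.

i ≈ 0.00463; groundwater flows toward the south-east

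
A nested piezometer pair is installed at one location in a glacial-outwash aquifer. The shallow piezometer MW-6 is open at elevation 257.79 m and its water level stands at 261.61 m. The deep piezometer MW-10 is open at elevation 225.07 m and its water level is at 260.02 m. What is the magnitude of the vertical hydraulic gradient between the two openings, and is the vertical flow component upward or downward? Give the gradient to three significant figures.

|i_v| ≈ 0.0486; vertical flow is downward

Total head at MW-6: h = 261.61 m (water level in the standpipe).
Total head at MW-10: h = 260.02 m.
Δh = h(MW-6) − h(MW-10) = 261.61 − 260.02 = 1.59 m.
Vertical separation Δz = 257.79 − 225.07 = 32.72 m.
|i_v| = |Δh| / Δz = 1.59 / 32.72 = 0.0486.
Head is higher in the shallow piezometer, so vertical flow is downward (recharge condition).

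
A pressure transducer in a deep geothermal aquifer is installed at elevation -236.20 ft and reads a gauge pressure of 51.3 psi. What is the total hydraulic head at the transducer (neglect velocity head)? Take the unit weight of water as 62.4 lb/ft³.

h ≈ -117.82 ft

ψ = 144·P/γ = 144 × 51.3 / 62.4 = 118.38 ft.
h = z + ψ = -236.20 + 118.38 = -117.82 ft.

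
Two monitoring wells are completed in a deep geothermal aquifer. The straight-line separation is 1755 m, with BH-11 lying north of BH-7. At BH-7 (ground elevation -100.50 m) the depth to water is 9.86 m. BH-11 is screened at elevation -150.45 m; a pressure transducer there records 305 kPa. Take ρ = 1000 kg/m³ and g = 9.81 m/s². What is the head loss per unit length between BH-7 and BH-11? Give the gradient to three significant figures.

Total head at BH-7: h = -100.50 − 9.86 = -110.36 m.
Pressure head at BH-11: ψ = P/(ρg) = 305×1000 / (1000 × 9.81) = 31.09 m.
Total head at BH-11: h = z + ψ = -150.45 + 31.09 = -119.36 m.
Head difference: h(BH-7) − h(BH-11) = -110.36 − (-119.36) = 9.00 m.
Hydraulic gradient: i = |Δh| / L = 9.00 / 1755 = 0.00513.

i ≈ 0.00513 m/m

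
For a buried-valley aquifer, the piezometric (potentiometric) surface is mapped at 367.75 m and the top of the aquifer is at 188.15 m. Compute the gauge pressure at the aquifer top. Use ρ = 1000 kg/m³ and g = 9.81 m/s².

P ≈ 1760 kPa

Pressure head at the aquifer top: ψ = h − z = 367.75 − 188.15 = 179.60 m.
P = ρgψ = 1000 × 9.81 × 179.60 = 1761876 Pa ≈ 1760 kPa.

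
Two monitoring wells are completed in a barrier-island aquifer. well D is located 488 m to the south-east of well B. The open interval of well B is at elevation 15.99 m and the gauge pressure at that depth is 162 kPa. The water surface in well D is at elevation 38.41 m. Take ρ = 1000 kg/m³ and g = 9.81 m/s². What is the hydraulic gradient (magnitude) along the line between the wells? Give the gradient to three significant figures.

Pressure head at well B: ψ = P/(ρg) = 162×1000 / (1000 × 9.81) = 16.51 m.
Total head at well B: h = z + ψ = 15.99 + 16.51 = 32.50 m.
Total head at well D: h = 38.41 m (water level in the piezometer is the total head).
Head difference: h(well B) − h(well D) = 32.50 − 38.41 = -5.91 m.
Hydraulic gradient: i = |Δh| / L = 5.91 / 488 = 0.0121.

i ≈ 0.0121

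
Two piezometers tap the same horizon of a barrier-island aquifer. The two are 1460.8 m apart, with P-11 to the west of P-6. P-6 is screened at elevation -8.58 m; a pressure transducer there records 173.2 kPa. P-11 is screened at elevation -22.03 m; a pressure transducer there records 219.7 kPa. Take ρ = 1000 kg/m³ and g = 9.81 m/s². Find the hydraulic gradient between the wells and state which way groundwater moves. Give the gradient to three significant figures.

i ≈ 0.00596; groundwater flows toward the west

Pressure head at P-6: ψ = P/(ρg) = 173.2×1000 / (1000 × 9.81) = 17.66 m.
Total head at P-6: h = z + ψ = -8.58 + 17.66 = 9.08 m.
Pressure head at P-11: ψ = P/(ρg) = 219.7×1000 / (1000 × 9.81) = 22.40 m.
Total head at P-11: h = z + ψ = -22.03 + 22.40 = 0.37 m.
Head difference: h(P-6) − h(P-11) = 9.08 − 0.37 = 8.71 m.
Hydraulic gradient: i = |Δh| / L = 8.71 / 1460.8 = 0.00596.
Flow is from higher to lower head: from P-6 toward P-11, i.e. toward the west.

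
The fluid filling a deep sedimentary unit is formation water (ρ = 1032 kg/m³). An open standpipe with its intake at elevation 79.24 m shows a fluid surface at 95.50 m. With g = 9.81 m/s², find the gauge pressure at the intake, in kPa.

Pressure head ψ = h − z = 95.50 − 79.24 = 16.26 m.
P = ρgψ = 1032 × 9.81 × 16.26 = 164615 Pa ≈ 165 kPa.

P ≈ 165 kPa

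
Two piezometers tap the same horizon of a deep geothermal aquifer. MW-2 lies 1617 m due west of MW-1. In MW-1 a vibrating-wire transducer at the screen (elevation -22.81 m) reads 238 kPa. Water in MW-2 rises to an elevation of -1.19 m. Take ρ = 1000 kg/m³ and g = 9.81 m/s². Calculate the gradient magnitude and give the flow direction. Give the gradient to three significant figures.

Pressure head at MW-1: ψ = P/(ρg) = 238×1000 / (1000 × 9.81) = 24.26 m.
Total head at MW-1: h = z + ψ = -22.81 + 24.26 = 1.45 m.
Total head at MW-2: h = -1.19 m (water level in the piezometer is the total head).
Head difference: h(MW-1) − h(MW-2) = 1.45 − (-1.19) = 2.64 m.
Hydraulic gradient: i = |Δh| / L = 2.64 / 1617 = 0.00163.
Flow is from higher to lower head: from MW-1 toward MW-2, i.e. toward the west.

i ≈ 0.00163; groundwater flows toward the west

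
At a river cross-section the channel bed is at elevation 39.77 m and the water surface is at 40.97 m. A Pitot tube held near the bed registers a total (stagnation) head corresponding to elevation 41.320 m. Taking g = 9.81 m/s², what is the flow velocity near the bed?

v ≈ 2.62 m/s

Near the bed, under hydrostatic conditions, the piezometric head (z + ψ) equals the free-surface elevation, 40.97 m.
Velocity head = total − piezometric = 41.320 − 40.97 = 0.350 m.
v = √(2g·h_v) = √(2 × 9.81 × 0.350) = 2.62 m/s.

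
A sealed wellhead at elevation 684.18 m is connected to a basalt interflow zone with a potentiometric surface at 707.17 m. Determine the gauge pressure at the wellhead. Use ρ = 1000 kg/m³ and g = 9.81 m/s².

Head above the cap: Δh = 707.17 − 684.18 = 22.99 m.
P = ρgΔh = 1000 × 9.81 × 22.99 = 225532 Pa ≈ 226 kPa.

P ≈ 226 kPa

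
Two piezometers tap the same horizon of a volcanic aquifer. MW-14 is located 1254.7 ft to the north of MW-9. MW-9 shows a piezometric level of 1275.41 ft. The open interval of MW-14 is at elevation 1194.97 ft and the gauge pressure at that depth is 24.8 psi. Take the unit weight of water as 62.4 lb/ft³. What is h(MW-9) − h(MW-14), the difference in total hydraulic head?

Δh ≈ 23.21 ft

Total head at MW-9: h = 1275.41 ft (water level in the piezometer is the total head).
Pressure head at MW-14: ψ = 144·P/γ = 144 × 24.8 / 62.4 = 57.23 ft.
Total head at MW-14: h = z + ψ = 1194.97 + 57.23 = 1252.20 ft.
Head difference: h(MW-9) − h(MW-14) = 1275.41 − 1252.20 = 23.21 ft.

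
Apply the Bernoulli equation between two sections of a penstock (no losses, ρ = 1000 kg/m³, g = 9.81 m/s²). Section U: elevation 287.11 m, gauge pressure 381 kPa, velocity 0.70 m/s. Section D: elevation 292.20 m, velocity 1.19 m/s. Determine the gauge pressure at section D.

Pressure head at U: ψ₁ = P₁/(ρg) = 381×1000 / (1000 × 9.81) = 38.84 m.
Velocity heads: v₁²/2g = 0.70²/19.62 = 0.025 m; v₂²/2g = 1.19²/19.62 = 0.072 m.
Total head H = z₁ + ψ₁ + v₁²/2g = 287.11 + 38.84 + 0.025 = 325.98 m.
ψ₂ = H − z₂ − v₂²/2g = 325.98 − 292.20 − 0.072 = 33.71 m.
P₂ = ρgψ₂ = 1000 × 9.81 × 33.71 ≈ 331 kPa.

P₂ ≈ 331 kPa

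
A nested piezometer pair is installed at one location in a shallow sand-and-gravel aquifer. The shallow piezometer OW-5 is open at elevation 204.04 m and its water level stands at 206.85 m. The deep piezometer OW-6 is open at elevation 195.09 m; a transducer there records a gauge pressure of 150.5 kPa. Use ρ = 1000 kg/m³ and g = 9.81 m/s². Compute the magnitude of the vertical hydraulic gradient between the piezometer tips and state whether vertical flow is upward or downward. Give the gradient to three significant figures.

Total head at OW-5: h = 206.85 m (water level in the standpipe).
Pressure head at OW-6: ψ = P/(ρg) = 150.5×1000 / (1000 × 9.81) = 15.34 m.
Total head at OW-6: h = z + ψ = 195.09 + 15.34 = 210.43 m.
Δh = h(OW-5) − h(OW-6) = 206.85 − 210.43 = -3.58 m.
Vertical separation Δz = 204.04 − 195.09 = 8.95 m.
|i_v| = |Δh| / Δz = 3.58 / 8.95 = 0.400.
Head is higher in the deep piezometer, so vertical flow is upward (discharge condition).

|i_v| ≈ 0.400; vertical flow is upward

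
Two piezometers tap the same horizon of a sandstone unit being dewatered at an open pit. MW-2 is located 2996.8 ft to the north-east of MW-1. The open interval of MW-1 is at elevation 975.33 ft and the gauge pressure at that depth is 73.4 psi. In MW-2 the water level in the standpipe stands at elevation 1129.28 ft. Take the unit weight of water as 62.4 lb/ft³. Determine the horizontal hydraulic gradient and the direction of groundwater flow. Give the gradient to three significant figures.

i ≈ 0.00515; groundwater flows toward the north-east

Pressure head at MW-1: ψ = 144·P/γ = 144 × 73.4 / 62.4 = 169.38 ft.
Total head at MW-1: h = z + ψ = 975.33 + 169.38 = 1144.71 ft.
Total head at MW-2: h = 1129.28 ft (water level in the piezometer is the total head).
Head difference: h(MW-1) − h(MW-2) = 1144.71 − 1129.28 = 15.43 ft.
Hydraulic gradient: i = |Δh| / L = 15.43 / 2996.8 = 0.00515.
Flow is from higher to lower head: from MW-1 toward MW-2, i.e. toward the north-east.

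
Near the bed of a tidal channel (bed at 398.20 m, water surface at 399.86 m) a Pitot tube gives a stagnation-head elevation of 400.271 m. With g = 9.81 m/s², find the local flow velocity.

v ≈ 2.84 m/s

Near the bed, under hydrostatic conditions, the piezometric head (z + ψ) equals the free-surface elevation, 399.86 m.
Velocity head = total − piezometric = 400.271 − 399.86 = 0.411 m.
v = √(2g·h_v) = √(2 × 9.81 × 0.411) = 2.84 m/s.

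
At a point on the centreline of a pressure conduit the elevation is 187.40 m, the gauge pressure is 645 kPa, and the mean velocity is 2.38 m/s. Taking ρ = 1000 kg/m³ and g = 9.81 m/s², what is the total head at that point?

h ≈ 253.44 m

Pressure head ψ = P/(ρg) = 645×1000 / (1000 × 9.81) = 65.75 m.
Velocity head = v²/(2g) = 2.38² / (2 × 9.81) = 0.289 m.
h = z + ψ + v²/(2g) = 187.40 + 65.75 + 0.289 = 253.44 m.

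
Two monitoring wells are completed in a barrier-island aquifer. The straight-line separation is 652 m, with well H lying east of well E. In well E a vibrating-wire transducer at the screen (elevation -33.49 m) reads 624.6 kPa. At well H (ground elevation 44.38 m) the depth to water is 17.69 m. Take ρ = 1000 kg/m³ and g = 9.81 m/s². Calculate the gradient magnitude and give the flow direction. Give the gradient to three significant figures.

i ≈ 0.00535; groundwater flows toward the east

Pressure head at well E: ψ = P/(ρg) = 624.6×1000 / (1000 × 9.81) = 63.67 m.
Total head at well E: h = z + ψ = -33.49 + 63.67 = 30.18 m.
Total head at well H: h = 44.38 − 17.69 = 26.69 m.
Head difference: h(well E) − h(well H) = 30.18 − 26.69 = 3.49 m.
Hydraulic gradient: i = |Δh| / L = 3.49 / 652 = 0.00535.
Flow is from higher to lower head: from well E toward well H, i.e. toward the east.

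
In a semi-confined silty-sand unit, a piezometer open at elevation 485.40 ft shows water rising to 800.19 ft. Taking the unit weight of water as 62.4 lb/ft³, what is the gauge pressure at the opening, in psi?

Pressure head ψ = h − z = 800.19 − 485.40 = 314.79 ft.
P = γ·ψ / 144 = 62.4 × 314.79 / 144 = 136 psi.

P ≈ 136 psi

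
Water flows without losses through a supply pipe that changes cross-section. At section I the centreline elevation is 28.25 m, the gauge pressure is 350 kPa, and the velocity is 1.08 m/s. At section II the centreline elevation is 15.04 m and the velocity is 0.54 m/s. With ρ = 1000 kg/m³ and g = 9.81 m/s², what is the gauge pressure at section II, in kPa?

P₂ ≈ 480 kPa

Pressure head at I: ψ₁ = P₁/(ρg) = 350×1000 / (1000 × 9.81) = 35.68 m.
Velocity heads: v₁²/2g = 1.08²/19.62 = 0.059 m; v₂²/2g = 0.54²/19.62 = 0.015 m.
Total head H = z₁ + ψ₁ + v₁²/2g = 28.25 + 35.68 + 0.059 = 63.99 m.
ψ₂ = H − z₂ − v₂²/2g = 63.99 − 15.04 − 0.015 = 48.94 m.
P₂ = ρgψ₂ = 1000 × 9.81 × 48.94 ≈ 480 kPa.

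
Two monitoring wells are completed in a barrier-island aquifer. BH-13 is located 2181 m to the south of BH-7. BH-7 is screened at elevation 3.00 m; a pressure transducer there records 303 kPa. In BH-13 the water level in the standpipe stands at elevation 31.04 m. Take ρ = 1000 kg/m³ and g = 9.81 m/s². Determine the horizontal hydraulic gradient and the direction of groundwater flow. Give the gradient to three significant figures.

Pressure head at BH-7: ψ = P/(ρg) = 303×1000 / (1000 × 9.81) = 30.89 m.
Total head at BH-7: h = z + ψ = 3.00 + 30.89 = 33.89 m.
Total head at BH-13: h = 31.04 m (water level in the piezometer is the total head).
Head difference: h(BH-7) − h(BH-13) = 33.89 − 31.04 = 2.85 m.
Hydraulic gradient: i = |Δh| / L = 2.85 / 2181 = 0.00131.
Flow is from higher to lower head: from BH-7 toward BH-13, i.e. toward the south.

i ≈ 0.00131; groundwater flows toward the south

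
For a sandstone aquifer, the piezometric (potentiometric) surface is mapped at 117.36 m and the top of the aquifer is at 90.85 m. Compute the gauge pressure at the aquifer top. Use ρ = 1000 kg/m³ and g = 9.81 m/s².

P ≈ 260 kPa

Pressure head at the aquifer top: ψ = h − z = 117.36 − 90.85 = 26.51 m.
P = ρgψ = 1000 × 9.81 × 26.51 = 260063 Pa ≈ 260 kPa.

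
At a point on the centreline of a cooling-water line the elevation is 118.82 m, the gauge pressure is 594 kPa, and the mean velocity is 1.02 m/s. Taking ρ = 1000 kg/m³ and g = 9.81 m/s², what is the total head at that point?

Pressure head ψ = P/(ρg) = 594×1000 / (1000 × 9.81) = 60.55 m.
Velocity head = v²/(2g) = 1.02² / (2 × 9.81) = 0.053 m.
h = z + ψ + v²/(2g) = 118.82 + 60.55 + 0.053 = 179.42 m.

h ≈ 179.42 m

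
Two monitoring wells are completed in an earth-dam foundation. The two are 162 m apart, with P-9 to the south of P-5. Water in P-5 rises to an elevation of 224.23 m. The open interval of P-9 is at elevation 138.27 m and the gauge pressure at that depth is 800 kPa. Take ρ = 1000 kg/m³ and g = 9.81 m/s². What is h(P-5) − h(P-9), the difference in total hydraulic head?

Total head at P-5: h = 224.23 m (water level in the piezometer is the total head).
Pressure head at P-9: ψ = P/(ρg) = 800×1000 / (1000 × 9.81) = 81.55 m.
Total head at P-9: h = z + ψ = 138.27 + 81.55 = 219.82 m.
Head difference: h(P-5) − h(P-9) = 224.23 − 219.82 = 4.41 m.

Δh ≈ 4.41 m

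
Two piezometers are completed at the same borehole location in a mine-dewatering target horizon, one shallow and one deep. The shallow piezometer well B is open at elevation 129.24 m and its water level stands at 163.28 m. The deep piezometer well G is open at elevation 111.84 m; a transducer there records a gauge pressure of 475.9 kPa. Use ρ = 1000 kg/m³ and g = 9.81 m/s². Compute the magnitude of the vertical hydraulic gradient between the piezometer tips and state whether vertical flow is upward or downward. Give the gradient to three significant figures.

Total head at well B: h = 163.28 m (water level in the standpipe).
Pressure head at well G: ψ = P/(ρg) = 475.9×1000 / (1000 × 9.81) = 48.51 m.
Total head at well G: h = z + ψ = 111.84 + 48.51 = 160.35 m.
Δh = h(well B) − h(well G) = 163.28 − 160.35 = 2.93 m.
Vertical separation Δz = 129.24 − 111.84 = 17.40 m.
|i_v| = |Δh| / Δz = 2.93 / 17.40 = 0.168.
Head is higher in the shallow piezometer, so vertical flow is downward (recharge condition).

|i_v| ≈ 0.168; vertical flow is downward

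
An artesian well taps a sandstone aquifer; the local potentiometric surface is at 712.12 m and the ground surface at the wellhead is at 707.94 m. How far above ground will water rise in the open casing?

≈ 4.18 m above ground

Water rises to the potentiometric surface, so the rise above ground = 712.12 − 707.94 = 4.18 m.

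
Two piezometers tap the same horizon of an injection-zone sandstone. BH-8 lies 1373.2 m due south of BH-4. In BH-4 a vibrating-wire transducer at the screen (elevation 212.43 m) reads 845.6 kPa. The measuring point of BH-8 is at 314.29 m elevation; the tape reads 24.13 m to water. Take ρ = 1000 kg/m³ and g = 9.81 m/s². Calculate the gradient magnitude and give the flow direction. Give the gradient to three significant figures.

i ≈ 0.00617; groundwater flows toward the south

Pressure head at BH-4: ψ = P/(ρg) = 845.6×1000 / (1000 × 9.81) = 86.20 m.
Total head at BH-4: h = z + ψ = 212.43 + 86.20 = 298.63 m.
Total head at BH-8: h = 314.29 − 24.13 = 290.16 m.
Head difference: h(BH-4) − h(BH-8) = 298.63 − 290.16 = 8.47 m.
Hydraulic gradient: i = |Δh| / L = 8.47 / 1373.2 = 0.00617.
Flow is from higher to lower head: from BH-4 toward BH-8, i.e. toward the south.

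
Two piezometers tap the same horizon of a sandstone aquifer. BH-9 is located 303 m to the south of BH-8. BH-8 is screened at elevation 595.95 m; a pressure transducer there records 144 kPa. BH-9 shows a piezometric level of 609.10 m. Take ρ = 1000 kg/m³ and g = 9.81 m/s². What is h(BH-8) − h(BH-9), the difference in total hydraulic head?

Pressure head at BH-8: ψ = P/(ρg) = 144×1000 / (1000 × 9.81) = 14.68 m.
Total head at BH-8: h = z + ψ = 595.95 + 14.68 = 610.63 m.
Total head at BH-9: h = 609.10 m (water level in the piezometer is the total head).
Head difference: h(BH-8) − h(BH-9) = 610.63 − 609.10 = 1.53 m.

Δh ≈ 1.53 m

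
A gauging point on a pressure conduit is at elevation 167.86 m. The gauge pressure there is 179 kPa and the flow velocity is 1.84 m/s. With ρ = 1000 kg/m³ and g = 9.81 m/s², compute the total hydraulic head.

h ≈ 186.28 m

Pressure head ψ = P/(ρg) = 179×1000 / (1000 × 9.81) = 18.25 m.
Velocity head = v²/(2g) = 1.84² / (2 × 9.81) = 0.173 m.
h = z + ψ + v²/(2g) = 167.86 + 18.25 + 0.173 = 186.28 m.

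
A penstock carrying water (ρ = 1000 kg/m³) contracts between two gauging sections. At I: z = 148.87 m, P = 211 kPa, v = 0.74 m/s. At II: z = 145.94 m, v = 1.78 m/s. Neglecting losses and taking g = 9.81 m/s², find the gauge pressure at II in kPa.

Pressure head at I: ψ₁ = P₁/(ρg) = 211×1000 / (1000 × 9.81) = 21.51 m.
Velocity heads: v₁²/2g = 0.74²/19.62 = 0.028 m; v₂²/2g = 1.78²/19.62 = 0.161 m.
Total head H = z₁ + ψ₁ + v₁²/2g = 148.87 + 21.51 + 0.028 = 170.41 m.
ψ₂ = H − z₂ − v₂²/2g = 170.41 − 145.94 − 0.161 = 24.31 m.
P₂ = ρgψ₂ = 1000 × 9.81 × 24.31 ≈ 238 kPa.

P₂ ≈ 238 kPa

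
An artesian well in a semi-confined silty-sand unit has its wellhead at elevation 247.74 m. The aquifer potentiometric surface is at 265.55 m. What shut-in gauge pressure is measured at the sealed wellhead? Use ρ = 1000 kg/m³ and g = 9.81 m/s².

Head above the cap: Δh = 265.55 − 247.74 = 17.81 m.
P = ρgΔh = 1000 × 9.81 × 17.81 = 174716 Pa ≈ 175 kPa.

P ≈ 175 kPa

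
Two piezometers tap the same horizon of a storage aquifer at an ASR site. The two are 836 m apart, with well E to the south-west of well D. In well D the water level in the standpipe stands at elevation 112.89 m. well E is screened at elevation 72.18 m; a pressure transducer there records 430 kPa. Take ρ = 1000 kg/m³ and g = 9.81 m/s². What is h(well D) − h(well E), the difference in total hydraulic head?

Δh ≈ -3.12 m

Total head at well D: h = 112.89 m (water level in the piezometer is the total head).
Pressure head at well E: ψ = P/(ρg) = 430×1000 / (1000 × 9.81) = 43.83 m.
Total head at well E: h = z + ψ = 72.18 + 43.83 = 116.01 m.
Head difference: h(well D) − h(well E) = 112.89 − 116.01 = -3.12 m.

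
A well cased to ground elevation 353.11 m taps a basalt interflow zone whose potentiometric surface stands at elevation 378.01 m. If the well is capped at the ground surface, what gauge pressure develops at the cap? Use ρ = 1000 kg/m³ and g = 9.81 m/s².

P ≈ 244 kPa

Head above the cap: Δh = 378.01 − 353.11 = 24.90 m.
P = ρgΔh = 1000 × 9.81 × 24.90 = 244269 Pa ≈ 244 kPa.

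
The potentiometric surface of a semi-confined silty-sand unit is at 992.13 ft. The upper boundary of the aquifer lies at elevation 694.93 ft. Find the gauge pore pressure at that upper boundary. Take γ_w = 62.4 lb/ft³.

P ≈ 129 psi

Pressure head at the aquifer top: ψ = h − z = 992.13 − 694.93 = 297.20 ft.
P = γψ/144 = 62.4 × 297.20 / 144 = 129 psi.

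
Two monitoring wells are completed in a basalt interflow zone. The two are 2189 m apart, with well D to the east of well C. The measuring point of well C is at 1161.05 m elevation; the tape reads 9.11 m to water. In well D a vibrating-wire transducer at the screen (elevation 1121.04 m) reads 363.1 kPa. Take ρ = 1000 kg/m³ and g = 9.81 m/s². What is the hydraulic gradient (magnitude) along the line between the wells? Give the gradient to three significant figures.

i ≈ 0.00279

Total head at well C: h = 1161.05 − 9.11 = 1151.94 m.
Pressure head at well D: ψ = P/(ρg) = 363.1×1000 / (1000 × 9.81) = 37.01 m.
Total head at well D: h = z + ψ = 1121.04 + 37.01 = 1158.05 m.
Head difference: h(well C) − h(well D) = 1151.94 − 1158.05 = -6.11 m.
Hydraulic gradient: i = |Δh| / L = 6.11 / 2189 = 0.00279.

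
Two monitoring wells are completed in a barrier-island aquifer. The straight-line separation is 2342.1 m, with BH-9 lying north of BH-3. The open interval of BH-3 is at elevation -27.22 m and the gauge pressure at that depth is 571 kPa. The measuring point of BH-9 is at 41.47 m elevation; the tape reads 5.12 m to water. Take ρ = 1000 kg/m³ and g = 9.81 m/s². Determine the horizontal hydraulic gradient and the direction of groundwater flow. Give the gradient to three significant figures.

i ≈ 0.00229; groundwater flows toward the south

Pressure head at BH-3: ψ = P/(ρg) = 571×1000 / (1000 × 9.81) = 58.21 m.
Total head at BH-3: h = z + ψ = -27.22 + 58.21 = 30.99 m.
Total head at BH-9: h = 41.47 − 5.12 = 36.35 m.
Head difference: h(BH-3) − h(BH-9) = 30.99 − 36.35 = -5.36 m.
Hydraulic gradient: i = |Δh| / L = 5.36 / 2342.1 = 0.00229.
Flow is from higher to lower head: from BH-9 toward BH-3, i.e. toward the south.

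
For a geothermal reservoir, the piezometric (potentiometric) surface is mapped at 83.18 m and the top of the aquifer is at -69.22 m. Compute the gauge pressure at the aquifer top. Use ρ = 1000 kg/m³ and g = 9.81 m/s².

P ≈ 1500 kPa

Pressure head at the aquifer top: ψ = h − z = 83.18 − (-69.22) = 152.40 m.
P = ρgψ = 1000 × 9.81 × 152.40 = 1495044 Pa ≈ 1500 kPa.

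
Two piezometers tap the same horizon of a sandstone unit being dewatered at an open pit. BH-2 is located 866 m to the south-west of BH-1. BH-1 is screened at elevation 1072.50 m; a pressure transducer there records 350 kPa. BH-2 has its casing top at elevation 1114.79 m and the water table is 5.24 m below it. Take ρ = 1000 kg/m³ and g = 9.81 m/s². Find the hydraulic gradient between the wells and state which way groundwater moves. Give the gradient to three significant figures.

Pressure head at BH-1: ψ = P/(ρg) = 350×1000 / (1000 × 9.81) = 35.68 m.
Total head at BH-1: h = z + ψ = 1072.50 + 35.68 = 1108.18 m.
Total head at BH-2: h = 1114.79 − 5.24 = 1109.55 m.
Head difference: h(BH-1) − h(BH-2) = 1108.18 − 1109.55 = -1.37 m.
Hydraulic gradient: i = |Δh| / L = 1.37 / 866 = 0.00158.
Flow is from higher to lower head: from BH-2 toward BH-1, i.e. toward the north-east.

i ≈ 0.00158; groundwater flows toward the north-east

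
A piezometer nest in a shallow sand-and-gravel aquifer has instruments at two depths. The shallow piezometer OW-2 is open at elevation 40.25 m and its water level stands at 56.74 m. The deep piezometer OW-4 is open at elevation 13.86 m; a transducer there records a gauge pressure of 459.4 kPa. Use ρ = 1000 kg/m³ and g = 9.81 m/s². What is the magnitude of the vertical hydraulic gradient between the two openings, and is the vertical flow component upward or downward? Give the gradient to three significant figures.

|i_v| ≈ 0.150; vertical flow is upward

Total head at OW-2: h = 56.74 m (water level in the standpipe).
Pressure head at OW-4: ψ = P/(ρg) = 459.4×1000 / (1000 × 9.81) = 46.83 m.
Total head at OW-4: h = z + ψ = 13.86 + 46.83 = 60.69 m.
Δh = h(OW-2) − h(OW-4) = 56.74 − 60.69 = -3.95 m.
Vertical separation Δz = 40.25 − 13.86 = 26.39 m.
|i_v| = |Δh| / Δz = 3.95 / 26.39 = 0.150.
Head is higher in the deep piezometer, so vertical flow is upward (discharge condition).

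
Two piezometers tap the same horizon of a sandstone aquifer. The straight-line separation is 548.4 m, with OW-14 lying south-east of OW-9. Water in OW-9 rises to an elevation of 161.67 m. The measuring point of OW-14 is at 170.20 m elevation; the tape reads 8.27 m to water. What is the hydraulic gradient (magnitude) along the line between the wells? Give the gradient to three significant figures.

i ≈ 0.000474

Total head at OW-9: h = 161.67 m (water level in the piezometer is the total head).
Total head at OW-14: h = 170.20 − 8.27 = 161.93 m.
Head difference: h(OW-9) − h(OW-14) = 161.67 − 161.93 = -0.26 m.
Hydraulic gradient: i = |Δh| / L = 0.26 / 548.4 = 0.000474.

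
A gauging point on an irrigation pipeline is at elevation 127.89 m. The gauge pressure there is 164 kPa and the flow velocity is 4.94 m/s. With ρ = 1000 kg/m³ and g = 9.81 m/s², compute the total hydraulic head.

h ≈ 145.85 m

Pressure head ψ = P/(ρg) = 164×1000 / (1000 × 9.81) = 16.72 m.
Velocity head = v²/(2g) = 4.94² / (2 × 9.81) = 1.244 m.
h = z + ψ + v²/(2g) = 127.89 + 16.72 + 1.244 = 145.85 m.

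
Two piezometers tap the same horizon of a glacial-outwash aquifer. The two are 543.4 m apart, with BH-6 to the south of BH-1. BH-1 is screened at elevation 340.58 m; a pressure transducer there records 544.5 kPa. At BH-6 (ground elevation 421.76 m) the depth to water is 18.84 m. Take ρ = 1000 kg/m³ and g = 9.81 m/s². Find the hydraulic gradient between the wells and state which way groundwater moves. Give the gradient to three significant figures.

i ≈ 0.0126; groundwater flows toward the north

Pressure head at BH-1: ψ = P/(ρg) = 544.5×1000 / (1000 × 9.81) = 55.50 m.
Total head at BH-1: h = z + ψ = 340.58 + 55.50 = 396.08 m.
Total head at BH-6: h = 421.76 − 18.84 = 402.92 m.
Head difference: h(BH-1) − h(BH-6) = 396.08 − 402.92 = -6.84 m.
Hydraulic gradient: i = |Δh| / L = 6.84 / 543.4 = 0.0126.
Flow is from higher to lower head: from BH-6 toward BH-1, i.e. toward the north.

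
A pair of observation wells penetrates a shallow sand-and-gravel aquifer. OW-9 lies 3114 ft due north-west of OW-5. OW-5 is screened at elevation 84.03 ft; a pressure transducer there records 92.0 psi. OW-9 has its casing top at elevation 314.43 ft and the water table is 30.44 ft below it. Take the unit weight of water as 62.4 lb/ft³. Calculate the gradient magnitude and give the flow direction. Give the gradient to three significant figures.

Pressure head at OW-5: ψ = 144·P/γ = 144 × 92.0 / 62.4 = 212.31 ft.
Total head at OW-5: h = z + ψ = 84.03 + 212.31 = 296.34 ft.
Total head at OW-9: h = 314.43 − 30.44 = 283.99 ft.
Head difference: h(OW-5) − h(OW-9) = 296.34 − 283.99 = 12.35 ft.
Hydraulic gradient: i = |Δh| / L = 12.35 / 3114 = 0.00397.
Flow is from higher to lower head: from OW-5 toward OW-9, i.e. toward the north-west.

i ≈ 0.00397; groundwater flows toward the north-west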